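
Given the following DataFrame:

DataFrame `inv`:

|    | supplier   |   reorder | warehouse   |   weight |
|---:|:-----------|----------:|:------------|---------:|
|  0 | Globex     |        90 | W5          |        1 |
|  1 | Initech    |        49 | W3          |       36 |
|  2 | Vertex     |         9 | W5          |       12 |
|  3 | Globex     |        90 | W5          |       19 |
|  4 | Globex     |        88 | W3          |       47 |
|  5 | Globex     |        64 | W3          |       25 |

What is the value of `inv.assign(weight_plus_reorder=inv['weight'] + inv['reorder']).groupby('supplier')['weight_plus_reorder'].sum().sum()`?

add column weight_plus_reorder = inv['weight'] + inv['reorder']:
  supplier  reorder warehouse  weight  weight_plus_reorder
0   Globex       90        W5       1                   91
1  Initech       49        W3      36                   85
2   Vertex        9        W5      12                   21
3   Globex       90        W5      19                  109
4   Globex       88        W3      47                  135
5   Globex       64        W3      25                   89
group by supplier, sum of weight_plus_reorder:
supplier
Globex     424
Initech     85
Vertex      21
Name: weight_plus_reorder, dtype: int64
Taking the sum of the resulting series gives 530.

530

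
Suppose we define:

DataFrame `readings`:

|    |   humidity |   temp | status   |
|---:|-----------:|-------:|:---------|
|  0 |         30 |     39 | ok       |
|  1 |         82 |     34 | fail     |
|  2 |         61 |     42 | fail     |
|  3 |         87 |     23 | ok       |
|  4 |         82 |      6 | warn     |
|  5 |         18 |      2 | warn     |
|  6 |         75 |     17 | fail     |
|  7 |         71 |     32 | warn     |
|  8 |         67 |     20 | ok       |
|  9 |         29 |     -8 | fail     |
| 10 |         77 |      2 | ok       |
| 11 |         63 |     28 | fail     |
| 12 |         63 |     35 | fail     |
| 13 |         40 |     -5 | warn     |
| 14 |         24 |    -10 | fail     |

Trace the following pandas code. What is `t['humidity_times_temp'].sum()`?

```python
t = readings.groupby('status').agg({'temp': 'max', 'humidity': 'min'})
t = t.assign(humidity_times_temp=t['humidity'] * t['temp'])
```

group by status: max(temp), min(humidity):
        temp  humidity
status                
fail      42        24
ok        39        30
warn      32        18
add column humidity_times_temp = t['humidity'] * t['temp']:
        temp  humidity  humidity_times_temp
status                                     
fail      42        24                 1008
ok        39        30                 1170
warn      32        18                  576
Reading off the sum of column 'humidity_times_temp', we get 2754.

2754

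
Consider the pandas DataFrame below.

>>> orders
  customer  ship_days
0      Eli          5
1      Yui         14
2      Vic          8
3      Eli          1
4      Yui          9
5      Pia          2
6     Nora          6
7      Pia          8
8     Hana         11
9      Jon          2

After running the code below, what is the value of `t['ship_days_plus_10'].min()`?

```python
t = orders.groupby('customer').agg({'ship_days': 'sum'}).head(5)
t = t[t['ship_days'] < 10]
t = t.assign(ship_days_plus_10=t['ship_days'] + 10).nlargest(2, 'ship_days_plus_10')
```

group by customer, sum of ship_days:
          ship_days
customer           
Eli               6
Hana             11
Jon               2
Nora              6
Pia              10
Vic               8
Yui              23
take first 5 rows:
          ship_days
customer           
Eli               6
Hana             11
Jon               2
Nora              6
Pia              10
filter rows where ship_days < 10:
          ship_days
customer           
Eli               6
Jon               2
Nora              6
add column ship_days_plus_10 = t['ship_days'] + 10:
          ship_days  ship_days_plus_10
customer                              
Eli               6                 16
Jon               2                 12
Nora              6                 16
take 2 rows with largest ship_days_plus_10:
          ship_days  ship_days_plus_10
customer                              
Eli               6                 16
Nora              6                 16
Taking the min of column 'ship_days_plus_10' gives 16.

16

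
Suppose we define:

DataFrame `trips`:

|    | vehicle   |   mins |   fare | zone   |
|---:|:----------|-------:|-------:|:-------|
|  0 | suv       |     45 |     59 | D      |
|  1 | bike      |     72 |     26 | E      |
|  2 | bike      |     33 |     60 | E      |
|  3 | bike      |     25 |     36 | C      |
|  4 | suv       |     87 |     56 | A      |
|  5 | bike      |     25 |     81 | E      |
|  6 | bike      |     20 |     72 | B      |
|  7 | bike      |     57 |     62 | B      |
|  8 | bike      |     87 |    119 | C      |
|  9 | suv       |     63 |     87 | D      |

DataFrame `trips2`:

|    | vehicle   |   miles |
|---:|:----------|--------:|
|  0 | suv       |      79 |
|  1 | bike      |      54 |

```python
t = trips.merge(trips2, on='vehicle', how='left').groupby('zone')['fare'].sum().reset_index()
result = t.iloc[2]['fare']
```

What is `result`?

merge on 'vehicle' (how='left') → 10 rows:
  vehicle  mins  fare zone  miles
0     suv    45    59    D     79
1    bike    72    26    E     54
2    bike    33    60    E     54
3    bike    25    36    C     54
4     suv    87    56    A     79
5    bike    25    81    E     54
6    bike    20    72    B     54
7    bike    57    62    B     54
8    bike    87   119    C     54
9     suv    63    87    D     79
group by zone, sum of fare:
zone
A     56
B    134
C    155
D    146
E    167
Name: fare, dtype: int64
reset_index():
  zone  fare
0    A    56
1    B   134
2    C   155
3    D   146
4    E   167
The value at position 2, column 'fare' is 155.

155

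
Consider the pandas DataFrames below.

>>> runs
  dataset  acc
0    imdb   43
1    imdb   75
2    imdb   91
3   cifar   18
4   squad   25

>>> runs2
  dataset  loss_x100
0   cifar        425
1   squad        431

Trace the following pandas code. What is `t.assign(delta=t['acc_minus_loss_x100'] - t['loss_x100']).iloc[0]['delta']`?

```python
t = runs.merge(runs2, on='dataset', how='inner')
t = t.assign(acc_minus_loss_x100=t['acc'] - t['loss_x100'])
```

-832

merge on 'dataset' (how='inner') → 2 rows:
  dataset  acc  loss_x100
0   cifar   18        425
1   squad   25        431
add column acc_minus_loss_x100 = t['acc'] - t['loss_x100']:
  dataset  acc  loss_x100  acc_minus_loss_x100
0   cifar   18        425                 -407
1   squad   25        431                 -406
add column delta = t['acc_minus_loss_x100'] - t['loss_x100']:
  dataset  acc  loss_x100  acc_minus_loss_x100  delta
0   cifar   18        425                 -407   -832
1   squad   25        431                 -406   -837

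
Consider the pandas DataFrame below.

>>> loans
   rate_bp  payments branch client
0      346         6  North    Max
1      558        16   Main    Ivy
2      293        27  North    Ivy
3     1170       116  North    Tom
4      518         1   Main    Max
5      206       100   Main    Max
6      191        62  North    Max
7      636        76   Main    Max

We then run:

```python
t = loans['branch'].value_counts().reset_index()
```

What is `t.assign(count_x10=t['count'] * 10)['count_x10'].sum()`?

80

value_counts of branch:
branch
North    4
Main     4
Name: count, dtype: int64
reset_index():
  branch  count
0  North      4
1   Main      4
add column count_x10 = t['count'] * 10:
  branch  count  count_x10
0  North      4         40
1   Main      4         40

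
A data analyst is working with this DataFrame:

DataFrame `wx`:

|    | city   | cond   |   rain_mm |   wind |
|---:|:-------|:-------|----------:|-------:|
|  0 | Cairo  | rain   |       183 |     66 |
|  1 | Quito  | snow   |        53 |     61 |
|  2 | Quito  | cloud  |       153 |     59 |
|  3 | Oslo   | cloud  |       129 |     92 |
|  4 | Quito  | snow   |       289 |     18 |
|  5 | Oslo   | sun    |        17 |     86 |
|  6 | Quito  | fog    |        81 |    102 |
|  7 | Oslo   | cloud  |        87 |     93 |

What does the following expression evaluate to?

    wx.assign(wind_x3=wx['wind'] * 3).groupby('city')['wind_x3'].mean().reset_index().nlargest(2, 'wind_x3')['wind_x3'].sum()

469.0

add column wind_x3 = wx['wind'] * 3:
    city   cond  rain_mm  wind  wind_x3
0  Cairo   rain      183    66      198
1  Quito   snow       53    61      183
2  Quito  cloud      153    59      177
3   Oslo  cloud      129    92      276
4  Quito   snow      289    18       54
5   Oslo    sun       17    86      258
6  Quito    fog       81   102      306
7   Oslo  cloud       87    93      279
group by city, mean of wind_x3:
city
Cairo    198.0
Oslo     271.0
Quito    180.0
Name: wind_x3, dtype: float64
reset_index():
    city  wind_x3
0  Cairo    198.0
1   Oslo    271.0
2  Quito    180.0
take 2 rows with largest wind_x3:
    city  wind_x3
1   Oslo    271.0
0  Cairo    198.0
Then the sum of column 'wind_x3': 469.0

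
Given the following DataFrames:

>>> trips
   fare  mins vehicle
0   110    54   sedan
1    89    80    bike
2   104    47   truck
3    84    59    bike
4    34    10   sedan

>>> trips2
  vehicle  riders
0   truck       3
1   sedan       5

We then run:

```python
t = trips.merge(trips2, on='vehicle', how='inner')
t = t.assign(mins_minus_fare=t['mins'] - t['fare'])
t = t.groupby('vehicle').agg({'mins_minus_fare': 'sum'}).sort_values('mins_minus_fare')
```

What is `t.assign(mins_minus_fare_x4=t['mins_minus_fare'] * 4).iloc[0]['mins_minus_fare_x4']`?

merge on 'vehicle' (how='inner') → 3 rows:
   fare  mins vehicle  riders
0   110    54   sedan       5
1   104    47   truck       3
2    34    10   sedan       5
add column mins_minus_fare = t['mins'] - t['fare']:
   fare  mins vehicle  riders  mins_minus_fare
0   110    54   sedan       5              -56
1   104    47   truck       3              -57
2    34    10   sedan       5              -24
group by vehicle, sum of mins_minus_fare:
         mins_minus_fare
vehicle                 
sedan                -80
truck                -57
sort by mins_minus_fare:
         mins_minus_fare
vehicle                 
sedan                -80
truck                -57
add column mins_minus_fare_x4 = t['mins_minus_fare'] * 4:
         mins_minus_fare  mins_minus_fare_x4
vehicle                                     
sedan                -80                -320
truck                -57                -228
Reading off the value at position 0, column 'mins_minus_fare_x4', we get -320.

-320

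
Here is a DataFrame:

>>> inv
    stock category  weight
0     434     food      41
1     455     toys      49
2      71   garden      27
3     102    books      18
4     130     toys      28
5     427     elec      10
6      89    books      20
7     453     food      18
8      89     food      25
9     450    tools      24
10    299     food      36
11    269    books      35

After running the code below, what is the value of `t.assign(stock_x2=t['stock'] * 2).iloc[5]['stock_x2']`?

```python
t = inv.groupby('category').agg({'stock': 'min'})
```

group by category, min of stock:
          stock
category       
books        89
elec        427
food         89
garden       71
tools       450
toys        130
add column stock_x2 = t['stock'] * 2:
          stock  stock_x2
category                 
books        89       178
elec        427       854
food         89       178
garden       71       142
tools       450       900
toys        130       260

260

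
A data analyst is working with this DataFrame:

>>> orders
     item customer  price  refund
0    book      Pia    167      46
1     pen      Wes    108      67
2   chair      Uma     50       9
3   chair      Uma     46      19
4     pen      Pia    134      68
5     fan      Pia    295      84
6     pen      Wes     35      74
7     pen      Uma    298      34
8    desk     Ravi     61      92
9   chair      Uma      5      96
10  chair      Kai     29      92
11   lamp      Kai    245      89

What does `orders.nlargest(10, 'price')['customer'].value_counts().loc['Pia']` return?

3

take 10 rows with largest price:
     item customer  price  refund
7     pen      Uma    298      34
5     fan      Pia    295      84
11   lamp      Kai    245      89
0    book      Pia    167      46
4     pen      Pia    134      68
1     pen      Wes    108      67
8    desk     Ravi     61      92
2   chair      Uma     50       9
3   chair      Uma     46      19
6     pen      Wes     35      74
value_counts of customer:
customer
Uma     3
Pia     3
Wes     2
Kai     1
Ravi    1
Name: count, dtype: int64
value at index 'Pia' → 3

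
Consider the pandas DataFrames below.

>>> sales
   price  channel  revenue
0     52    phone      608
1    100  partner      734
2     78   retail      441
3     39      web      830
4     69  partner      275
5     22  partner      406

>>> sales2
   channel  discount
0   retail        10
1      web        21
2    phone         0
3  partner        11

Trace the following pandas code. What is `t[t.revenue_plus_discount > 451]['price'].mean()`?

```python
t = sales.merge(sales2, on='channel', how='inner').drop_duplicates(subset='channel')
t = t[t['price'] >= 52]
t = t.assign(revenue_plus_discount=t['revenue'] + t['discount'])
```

76.0

merge on 'channel' (how='inner') → 6 rows:
   price  channel  revenue  discount
0     52    phone      608         0
1    100  partner      734        11
2     78   retail      441        10
3     39      web      830        21
4     69  partner      275        11
5     22  partner      406        11
drop duplicate channel (keep=first):
   price  channel  revenue  discount
0     52    phone      608         0
1    100  partner      734        11
2     78   retail      441        10
3     39      web      830        21
filter rows where price >= 52:
   price  channel  revenue  discount
0     52    phone      608         0
1    100  partner      734        11
2     78   retail      441        10
add column revenue_plus_discount = t['revenue'] + t['discount']:
   price  channel  revenue  discount  revenue_plus_discount
0     52    phone      608         0                    608
1    100  partner      734        11                    745
2     78   retail      441        10                    451
filter rows where revenue_plus_discount > 451:
   price  channel  revenue  discount  revenue_plus_discount
0     52    phone      608         0                    608
1    100  partner      734        11                    745
Finally, mean of column 'price' = 76.0.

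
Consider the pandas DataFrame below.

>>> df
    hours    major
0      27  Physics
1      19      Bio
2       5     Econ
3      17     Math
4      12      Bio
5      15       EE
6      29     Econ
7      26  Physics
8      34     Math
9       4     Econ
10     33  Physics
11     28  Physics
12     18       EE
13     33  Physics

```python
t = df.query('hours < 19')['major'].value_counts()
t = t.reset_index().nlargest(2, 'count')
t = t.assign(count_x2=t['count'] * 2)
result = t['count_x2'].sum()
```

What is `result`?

8

filter rows where hours < 19:
    hours major
2       5  Econ
3      17  Math
4      12   Bio
5      15    EE
9       4  Econ
12     18    EE
value_counts of major:
major
Econ    2
EE      2
Math    1
Bio     1
Name: count, dtype: int64
reset_index():
  major  count
0  Econ      2
1    EE      2
2  Math      1
3   Bio      1
take 2 rows with largest count:
  major  count
0  Econ      2
1    EE      2
add column count_x2 = t['count'] * 2:
  major  count  count_x2
0  Econ      2         4
1    EE      2         4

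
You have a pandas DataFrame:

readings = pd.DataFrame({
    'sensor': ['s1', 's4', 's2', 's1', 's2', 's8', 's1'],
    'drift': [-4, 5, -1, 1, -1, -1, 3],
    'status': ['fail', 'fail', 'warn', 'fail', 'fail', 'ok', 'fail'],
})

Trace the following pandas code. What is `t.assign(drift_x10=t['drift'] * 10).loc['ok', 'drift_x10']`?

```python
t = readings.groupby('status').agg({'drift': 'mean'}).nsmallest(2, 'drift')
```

group by status, mean of drift:
        drift
status       
fail      0.8
ok       -1.0
warn     -1.0
take 2 rows with smallest drift:
        drift
status       
ok       -1.0
warn     -1.0
add column drift_x10 = t['drift'] * 10:
        drift  drift_x10
status                  
ok       -1.0      -10.0
warn     -1.0      -10.0
value at row 'ok', column 'drift_x10' → -10.0

-10.0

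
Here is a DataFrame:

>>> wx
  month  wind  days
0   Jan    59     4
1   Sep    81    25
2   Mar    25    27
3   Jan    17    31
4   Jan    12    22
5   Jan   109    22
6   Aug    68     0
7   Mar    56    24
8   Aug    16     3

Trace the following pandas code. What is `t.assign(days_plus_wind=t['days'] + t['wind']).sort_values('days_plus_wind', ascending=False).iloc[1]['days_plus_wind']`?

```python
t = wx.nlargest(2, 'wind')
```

take 2 rows with largest wind:
  month  wind  days
5   Jan   109    22
1   Sep    81    25
add column days_plus_wind = t['days'] + t['wind']:
  month  wind  days  days_plus_wind
5   Jan   109    22             131
1   Sep    81    25             106
sort by days_plus_wind descending:
  month  wind  days  days_plus_wind
5   Jan   109    22             131
1   Sep    81    25             106
Finally, value at position 1, column 'days_plus_wind' = 106.

106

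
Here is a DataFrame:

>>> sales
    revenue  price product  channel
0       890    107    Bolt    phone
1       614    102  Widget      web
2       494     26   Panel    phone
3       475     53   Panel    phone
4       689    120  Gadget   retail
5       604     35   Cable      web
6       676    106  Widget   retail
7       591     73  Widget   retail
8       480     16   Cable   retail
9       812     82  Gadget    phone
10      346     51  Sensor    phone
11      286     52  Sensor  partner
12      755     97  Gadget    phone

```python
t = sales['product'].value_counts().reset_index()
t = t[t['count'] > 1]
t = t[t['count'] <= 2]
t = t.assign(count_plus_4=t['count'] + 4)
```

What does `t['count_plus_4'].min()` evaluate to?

value_counts of product:
product
Widget    3
Gadget    3
Panel     2
Cable     2
Sensor    2
Bolt      1
Name: count, dtype: int64
reset_index():
  product  count
0  Widget      3
1  Gadget      3
2   Panel      2
3   Cable      2
4  Sensor      2
5    Bolt      1
filter rows where count > 1:
  product  count
0  Widget      3
1  Gadget      3
2   Panel      2
3   Cable      2
4  Sensor      2
filter rows where count <= 2:
  product  count
2   Panel      2
3   Cable      2
4  Sensor      2
add column count_plus_4 = t['count'] + 4:
  product  count  count_plus_4
2   Panel      2             6
3   Cable      2             6
4  Sensor      2             6

6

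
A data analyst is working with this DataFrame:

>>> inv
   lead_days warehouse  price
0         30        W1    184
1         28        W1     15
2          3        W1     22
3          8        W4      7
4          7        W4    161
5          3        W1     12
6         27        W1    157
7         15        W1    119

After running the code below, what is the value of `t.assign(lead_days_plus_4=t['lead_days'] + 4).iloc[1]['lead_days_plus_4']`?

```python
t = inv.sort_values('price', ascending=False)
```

sort by price descending:
   lead_days warehouse  price
0         30        W1    184
4          7        W4    161
6         27        W1    157
7         15        W1    119
2          3        W1     22
1         28        W1     15
5          3        W1     12
3          8        W4      7
add column lead_days_plus_4 = t['lead_days'] + 4:
   lead_days warehouse  price  lead_days_plus_4
0         30        W1    184                34
4          7        W4    161                11
6         27        W1    157                31
7         15        W1    119                19
2          3        W1     22                 7
1         28        W1     15                32
5          3        W1     12                 7
3          8        W4      7                12
Hence 11.

11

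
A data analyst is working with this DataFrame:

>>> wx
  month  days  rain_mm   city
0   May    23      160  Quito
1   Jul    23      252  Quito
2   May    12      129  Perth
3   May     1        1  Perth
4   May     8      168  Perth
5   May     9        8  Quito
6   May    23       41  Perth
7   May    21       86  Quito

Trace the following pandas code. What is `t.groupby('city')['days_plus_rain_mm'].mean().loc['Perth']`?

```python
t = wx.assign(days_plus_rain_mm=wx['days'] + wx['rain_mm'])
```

add column days_plus_rain_mm = wx['days'] + wx['rain_mm']:
  month  days  rain_mm   city  days_plus_rain_mm
0   May    23      160  Quito                183
1   Jul    23      252  Quito                275
2   May    12      129  Perth                141
3   May     1        1  Perth                  2
4   May     8      168  Perth                176
5   May     9        8  Quito                 17
6   May    23       41  Perth                 64
7   May    21       86  Quito                107
group by city, mean of days_plus_rain_mm:
city
Perth     95.75
Quito    145.50
Name: days_plus_rain_mm, dtype: float64

95.75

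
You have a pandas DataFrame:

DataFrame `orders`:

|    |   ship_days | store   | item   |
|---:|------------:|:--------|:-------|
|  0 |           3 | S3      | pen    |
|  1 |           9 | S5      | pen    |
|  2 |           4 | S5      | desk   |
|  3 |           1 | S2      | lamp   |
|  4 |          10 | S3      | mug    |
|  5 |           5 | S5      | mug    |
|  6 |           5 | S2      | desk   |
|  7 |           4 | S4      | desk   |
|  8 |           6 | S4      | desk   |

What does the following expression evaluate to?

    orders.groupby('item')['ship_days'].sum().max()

19

group by item, sum of ship_days:
item
desk    19
lamp     1
mug     15
pen     12
Name: ship_days, dtype: int64
max of the resulting series → 19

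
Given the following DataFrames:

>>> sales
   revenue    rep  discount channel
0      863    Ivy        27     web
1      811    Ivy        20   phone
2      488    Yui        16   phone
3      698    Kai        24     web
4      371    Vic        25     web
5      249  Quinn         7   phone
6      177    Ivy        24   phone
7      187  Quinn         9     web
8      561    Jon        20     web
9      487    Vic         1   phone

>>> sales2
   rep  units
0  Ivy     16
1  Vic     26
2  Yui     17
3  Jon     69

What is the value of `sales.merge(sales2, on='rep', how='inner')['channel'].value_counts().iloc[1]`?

merge on 'rep' (how='inner') → 7 rows:
   revenue  rep  discount channel  units
0      863  Ivy        27     web     16
1      811  Ivy        20   phone     16
2      488  Yui        16   phone     17
3      371  Vic        25     web     26
4      177  Ivy        24   phone     16
5      561  Jon        20     web     69
6      487  Vic         1   phone     26
value_counts of channel:
channel
phone    4
web      3
Name: count, dtype: int64

3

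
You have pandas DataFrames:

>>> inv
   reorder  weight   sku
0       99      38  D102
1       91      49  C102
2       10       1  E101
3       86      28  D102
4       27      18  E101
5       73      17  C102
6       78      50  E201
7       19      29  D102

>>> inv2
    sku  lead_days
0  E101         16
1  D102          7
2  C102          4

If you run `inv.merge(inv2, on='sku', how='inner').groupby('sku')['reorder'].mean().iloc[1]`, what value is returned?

merge on 'sku' (how='inner') → 7 rows:
   reorder  weight   sku  lead_days
0       99      38  D102          7
1       91      49  C102          4
2       10       1  E101         16
3       86      28  D102          7
4       27      18  E101         16
5       73      17  C102          4
6       19      29  D102          7
group by sku, mean of reorder:
sku
C102    82.0
D102    68.0
E101    18.5
Name: reorder, dtype: float64
value at position 1 → 68.0

68.0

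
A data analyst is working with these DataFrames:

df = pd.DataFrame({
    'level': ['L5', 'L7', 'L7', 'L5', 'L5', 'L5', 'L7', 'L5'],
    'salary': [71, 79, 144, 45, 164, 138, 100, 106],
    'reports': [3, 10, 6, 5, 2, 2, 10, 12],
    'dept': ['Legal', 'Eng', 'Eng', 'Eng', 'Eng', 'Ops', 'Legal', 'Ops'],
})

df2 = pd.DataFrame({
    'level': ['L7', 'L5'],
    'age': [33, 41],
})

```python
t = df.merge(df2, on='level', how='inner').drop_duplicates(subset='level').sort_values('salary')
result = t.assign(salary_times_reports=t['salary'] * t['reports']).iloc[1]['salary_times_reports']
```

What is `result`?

790

merge on 'level' (how='inner') → 8 rows:
  level  salary  reports   dept  age
0    L5      71        3  Legal   41
1    L7      79       10    Eng   33
2    L7     144        6    Eng   33
3    L5      45        5    Eng   41
4    L5     164        2    Eng   41
5    L5     138        2    Ops   41
6    L7     100       10  Legal   33
7    L5     106       12    Ops   41
drop duplicate level (keep=first):
  level  salary  reports   dept  age
0    L5      71        3  Legal   41
1    L7      79       10    Eng   33
sort by salary:
  level  salary  reports   dept  age
0    L5      71        3  Legal   41
1    L7      79       10    Eng   33
add column salary_times_reports = t['salary'] * t['reports']:
  level  salary  reports   dept  age  salary_times_reports
0    L5      71        3  Legal   41                   213
1    L7      79       10    Eng   33                   790
So iloc[1]['salary_times_reports'] = 790.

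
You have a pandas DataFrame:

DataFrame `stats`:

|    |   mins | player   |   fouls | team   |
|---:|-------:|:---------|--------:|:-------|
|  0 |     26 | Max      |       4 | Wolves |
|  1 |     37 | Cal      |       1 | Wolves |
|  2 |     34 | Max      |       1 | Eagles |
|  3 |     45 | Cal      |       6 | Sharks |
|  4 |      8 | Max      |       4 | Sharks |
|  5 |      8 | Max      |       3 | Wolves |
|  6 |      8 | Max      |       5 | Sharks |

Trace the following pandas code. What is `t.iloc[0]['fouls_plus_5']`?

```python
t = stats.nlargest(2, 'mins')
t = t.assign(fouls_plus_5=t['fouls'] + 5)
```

11

take 2 rows with largest mins:
   mins player  fouls    team
3    45    Cal      6  Sharks
1    37    Cal      1  Wolves
add column fouls_plus_5 = t['fouls'] + 5:
   mins player  fouls    team  fouls_plus_5
3    45    Cal      6  Sharks            11
1    37    Cal      1  Wolves             6
Finally, value at position 0, column 'fouls_plus_5' = 11.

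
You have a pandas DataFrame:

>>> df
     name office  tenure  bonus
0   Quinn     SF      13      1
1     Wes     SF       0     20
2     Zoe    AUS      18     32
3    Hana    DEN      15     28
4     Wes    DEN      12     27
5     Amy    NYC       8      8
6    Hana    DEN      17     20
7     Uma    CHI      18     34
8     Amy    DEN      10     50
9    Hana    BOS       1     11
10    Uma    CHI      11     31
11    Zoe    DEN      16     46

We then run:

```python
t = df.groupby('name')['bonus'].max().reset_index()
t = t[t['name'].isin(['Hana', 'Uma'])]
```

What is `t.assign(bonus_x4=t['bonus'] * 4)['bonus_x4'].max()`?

group by name, max of bonus:
name
Amy      50
Hana     28
Quinn     1
Uma      34
Wes      27
Zoe      46
Name: bonus, dtype: int64
reset_index():
    name  bonus
0    Amy     50
1   Hana     28
2  Quinn      1
3    Uma     34
4    Wes     27
5    Zoe     46
filter rows where name in ['Hana', 'Uma']:
   name  bonus
1  Hana     28
3   Uma     34
add column bonus_x4 = t['bonus'] * 4:
   name  bonus  bonus_x4
1  Hana     28       112
3   Uma     34       136
Finally, max of column 'bonus_x4' = 136.

136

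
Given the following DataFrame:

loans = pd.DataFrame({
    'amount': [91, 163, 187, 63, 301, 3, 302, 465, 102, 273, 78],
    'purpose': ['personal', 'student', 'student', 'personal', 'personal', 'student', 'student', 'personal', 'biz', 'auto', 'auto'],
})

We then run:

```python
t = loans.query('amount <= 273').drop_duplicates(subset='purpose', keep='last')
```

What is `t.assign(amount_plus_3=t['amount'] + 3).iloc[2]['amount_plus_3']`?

105

filter rows where amount <= 273:
    amount   purpose
0       91  personal
1      163   student
2      187   student
3       63  personal
5        3   student
8      102       biz
9      273      auto
10      78      auto
drop duplicate purpose (keep=last):
    amount   purpose
3       63  personal
5        3   student
8      102       biz
10      78      auto
add column amount_plus_3 = t['amount'] + 3:
    amount   purpose  amount_plus_3
3       63  personal             66
5        3   student              6
8      102       biz            105
10      78      auto             81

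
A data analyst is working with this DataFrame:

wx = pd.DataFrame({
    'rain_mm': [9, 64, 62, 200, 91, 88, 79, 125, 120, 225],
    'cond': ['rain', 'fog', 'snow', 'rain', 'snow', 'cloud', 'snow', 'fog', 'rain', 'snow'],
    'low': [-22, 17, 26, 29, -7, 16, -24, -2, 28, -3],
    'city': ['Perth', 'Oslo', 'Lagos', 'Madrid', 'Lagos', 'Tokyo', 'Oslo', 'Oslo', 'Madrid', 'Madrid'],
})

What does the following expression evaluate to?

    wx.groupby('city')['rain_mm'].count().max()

3

group by city, count of rain_mm:
city
Lagos     2
Madrid    3
Oslo      3
Perth     1
Tokyo     1
Name: rain_mm, dtype: int64
Reading off the max of the resulting series, we get 3.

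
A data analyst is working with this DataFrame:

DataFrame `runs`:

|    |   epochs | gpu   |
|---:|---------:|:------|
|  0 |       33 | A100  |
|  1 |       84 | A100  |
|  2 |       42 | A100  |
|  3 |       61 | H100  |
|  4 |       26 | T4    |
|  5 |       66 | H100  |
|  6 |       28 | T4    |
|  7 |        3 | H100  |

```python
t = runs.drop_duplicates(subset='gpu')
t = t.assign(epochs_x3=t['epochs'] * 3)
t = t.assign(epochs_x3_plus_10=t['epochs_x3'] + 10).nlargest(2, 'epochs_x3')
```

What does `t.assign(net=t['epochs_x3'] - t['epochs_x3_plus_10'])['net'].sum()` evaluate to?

-20

drop duplicate gpu (keep=first):
   epochs   gpu
0      33  A100
3      61  H100
4      26    T4
add column epochs_x3 = t['epochs'] * 3:
   epochs   gpu  epochs_x3
0      33  A100         99
3      61  H100        183
4      26    T4         78
add column epochs_x3_plus_10 = t['epochs_x3'] + 10:
   epochs   gpu  epochs_x3  epochs_x3_plus_10
0      33  A100         99                109
3      61  H100        183                193
4      26    T4         78                 88
take 2 rows with largest epochs_x3:
   epochs   gpu  epochs_x3  epochs_x3_plus_10
3      61  H100        183                193
0      33  A100         99                109
add column net = t['epochs_x3'] - t['epochs_x3_plus_10']:
   epochs   gpu  epochs_x3  epochs_x3_plus_10  net
3      61  H100        183                193  -10
0      33  A100         99                109  -10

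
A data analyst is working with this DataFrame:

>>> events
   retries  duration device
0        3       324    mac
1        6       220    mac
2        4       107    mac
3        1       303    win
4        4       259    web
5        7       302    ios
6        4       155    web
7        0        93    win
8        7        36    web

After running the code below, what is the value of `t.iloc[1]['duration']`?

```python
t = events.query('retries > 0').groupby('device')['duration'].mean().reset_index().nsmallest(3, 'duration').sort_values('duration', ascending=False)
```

filter rows where retries > 0:
   retries  duration device
0        3       324    mac
1        6       220    mac
2        4       107    mac
3        1       303    win
4        4       259    web
5        7       302    ios
6        4       155    web
8        7        36    web
group by device, mean of duration:
device
ios    302.0
mac    217.0
web    150.0
win    303.0
Name: duration, dtype: float64
reset_index():
  device  duration
0    ios     302.0
1    mac     217.0
2    web     150.0
3    win     303.0
take 3 rows with smallest duration:
  device  duration
2    web     150.0
1    mac     217.0
0    ios     302.0
sort by duration descending:
  device  duration
0    ios     302.0
1    mac     217.0
2    web     150.0

217.0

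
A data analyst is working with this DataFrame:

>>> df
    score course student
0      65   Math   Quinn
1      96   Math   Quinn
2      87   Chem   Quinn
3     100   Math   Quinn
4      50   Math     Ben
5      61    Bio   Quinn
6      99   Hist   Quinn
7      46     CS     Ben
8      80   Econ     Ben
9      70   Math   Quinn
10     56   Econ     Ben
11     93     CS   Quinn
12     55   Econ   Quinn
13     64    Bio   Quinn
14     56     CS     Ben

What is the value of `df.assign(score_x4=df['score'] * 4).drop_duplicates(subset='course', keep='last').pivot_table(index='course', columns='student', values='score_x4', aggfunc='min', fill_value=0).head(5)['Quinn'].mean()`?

244.0

add column score_x4 = df['score'] * 4:
    score course student  score_x4
0      65   Math   Quinn       260
1      96   Math   Quinn       384
2      87   Chem   Quinn       348
3     100   Math   Quinn       400
4      50   Math     Ben       200
5      61    Bio   Quinn       244
6      99   Hist   Quinn       396
7      46     CS     Ben       184
8      80   Econ     Ben       320
9      70   Math   Quinn       280
10     56   Econ     Ben       224
11     93     CS   Quinn       372
12     55   Econ   Quinn       220
13     64    Bio   Quinn       256
14     56     CS     Ben       224
drop duplicate course (keep=last):
    score course student  score_x4
2      87   Chem   Quinn       348
6      99   Hist   Quinn       396
9      70   Math   Quinn       280
12     55   Econ   Quinn       220
13     64    Bio   Quinn       256
14     56     CS     Ben       224
pivot: rows=course, cols=student, min(score_x4):
student  Ben  Quinn
course             
Bio        0    256
CS       224      0
Chem       0    348
Econ       0    220
Hist       0    396
Math       0    280
take first 5 rows:
student  Ben  Quinn
course             
Bio        0    256
CS       224      0
Chem       0    348
Econ       0    220
Hist       0    396
So mean() = 244.0.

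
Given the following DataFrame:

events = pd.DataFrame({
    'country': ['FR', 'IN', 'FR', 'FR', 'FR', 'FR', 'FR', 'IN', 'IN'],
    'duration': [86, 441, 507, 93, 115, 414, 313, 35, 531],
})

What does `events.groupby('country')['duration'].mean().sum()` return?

590.333333333

group by country, mean of duration:
country
FR    254.666667
IN    335.666667
Name: duration, dtype: float64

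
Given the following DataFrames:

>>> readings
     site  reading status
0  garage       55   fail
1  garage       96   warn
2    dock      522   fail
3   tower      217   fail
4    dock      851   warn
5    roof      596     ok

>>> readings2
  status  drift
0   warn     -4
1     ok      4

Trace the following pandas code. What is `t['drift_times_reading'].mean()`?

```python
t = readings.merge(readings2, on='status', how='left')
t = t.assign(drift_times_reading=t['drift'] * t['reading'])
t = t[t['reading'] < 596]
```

-384.0

merge on 'status' (how='left') → 6 rows:
     site  reading status  drift
0  garage       55   fail    NaN
1  garage       96   warn   -4.0
2    dock      522   fail    NaN
3   tower      217   fail    NaN
4    dock      851   warn   -4.0
5    roof      596     ok    4.0
add column drift_times_reading = t['drift'] * t['reading']:
     site  reading status  drift  drift_times_reading
0  garage       55   fail    NaN                  NaN
1  garage       96   warn   -4.0               -384.0
2    dock      522   fail    NaN                  NaN
3   tower      217   fail    NaN                  NaN
4    dock      851   warn   -4.0              -3404.0
5    roof      596     ok    4.0               2384.0
filter rows where reading < 596:
     site  reading status  drift  drift_times_reading
0  garage       55   fail    NaN                  NaN
1  garage       96   warn   -4.0               -384.0
2    dock      522   fail    NaN                  NaN
3   tower      217   fail    NaN                  NaN
Finally, mean of column 'drift_times_reading' = -384.0.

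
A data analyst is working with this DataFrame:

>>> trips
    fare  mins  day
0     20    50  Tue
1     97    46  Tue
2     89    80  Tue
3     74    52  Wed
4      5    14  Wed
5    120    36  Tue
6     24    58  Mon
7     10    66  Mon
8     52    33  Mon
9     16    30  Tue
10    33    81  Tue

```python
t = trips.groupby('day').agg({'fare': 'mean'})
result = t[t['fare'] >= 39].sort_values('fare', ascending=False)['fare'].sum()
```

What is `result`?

102.0

group by day, mean of fare:
          fare
day           
Mon  28.666667
Tue  62.500000
Wed  39.500000
filter rows where fare >= 39:
     fare
day      
Tue  62.5
Wed  39.5
sort by fare descending:
     fare
day      
Tue  62.5
Wed  39.5
Taking the sum of column 'fare' gives 102.0.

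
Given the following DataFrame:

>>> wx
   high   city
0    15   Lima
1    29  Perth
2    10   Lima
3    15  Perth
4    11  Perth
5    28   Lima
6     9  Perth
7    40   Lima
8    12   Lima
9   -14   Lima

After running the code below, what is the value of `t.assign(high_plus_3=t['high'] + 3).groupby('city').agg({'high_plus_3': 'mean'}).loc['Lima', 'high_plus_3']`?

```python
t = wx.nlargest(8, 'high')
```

take 8 rows with largest high:
   high   city
7    40   Lima
1    29  Perth
5    28   Lima
0    15   Lima
3    15  Perth
8    12   Lima
4    11  Perth
2    10   Lima
add column high_plus_3 = t['high'] + 3:
   high   city  high_plus_3
7    40   Lima           43
1    29  Perth           32
5    28   Lima           31
0    15   Lima           18
3    15  Perth           18
8    12   Lima           15
4    11  Perth           14
2    10   Lima           13
group by city, mean of high_plus_3:
       high_plus_3
city              
Lima     24.000000
Perth    21.333333
Then the value at row 'Lima', column 'high_plus_3': 24.0

24.0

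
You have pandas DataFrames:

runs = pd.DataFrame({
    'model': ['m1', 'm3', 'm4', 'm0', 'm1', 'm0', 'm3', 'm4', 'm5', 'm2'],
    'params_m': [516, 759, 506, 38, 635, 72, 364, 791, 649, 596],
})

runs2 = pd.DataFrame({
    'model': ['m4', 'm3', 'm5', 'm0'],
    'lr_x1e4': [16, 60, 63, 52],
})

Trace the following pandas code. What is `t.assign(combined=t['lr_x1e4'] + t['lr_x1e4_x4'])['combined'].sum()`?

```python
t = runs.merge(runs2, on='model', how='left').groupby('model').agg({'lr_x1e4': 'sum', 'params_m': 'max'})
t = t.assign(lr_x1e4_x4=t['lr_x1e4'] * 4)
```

1595.0

merge on 'model' (how='left') → 10 rows:
  model  params_m  lr_x1e4
0    m1       516      NaN
1    m3       759     60.0
2    m4       506     16.0
3    m0        38     52.0
4    m1       635      NaN
5    m0        72     52.0
6    m3       364     60.0
7    m4       791     16.0
8    m5       649     63.0
9    m2       596      NaN
group by model: sum(lr_x1e4), max(params_m):
       lr_x1e4  params_m
model                   
m0       104.0        72
m1         0.0       635
m2         0.0       596
m3       120.0       759
m4        32.0       791
m5        63.0       649
add column lr_x1e4_x4 = t['lr_x1e4'] * 4:
       lr_x1e4  params_m  lr_x1e4_x4
model                               
m0       104.0        72       416.0
m1         0.0       635         0.0
m2         0.0       596         0.0
m3       120.0       759       480.0
m4        32.0       791       128.0
m5        63.0       649       252.0
add column combined = t['lr_x1e4'] + t['lr_x1e4_x4']:
       lr_x1e4  params_m  lr_x1e4_x4  combined
model                                         
m0       104.0        72       416.0     520.0
m1         0.0       635         0.0       0.0
m2         0.0       596         0.0       0.0
m3       120.0       759       480.0     600.0
m4        32.0       791       128.0     160.0
m5        63.0       649       252.0     315.0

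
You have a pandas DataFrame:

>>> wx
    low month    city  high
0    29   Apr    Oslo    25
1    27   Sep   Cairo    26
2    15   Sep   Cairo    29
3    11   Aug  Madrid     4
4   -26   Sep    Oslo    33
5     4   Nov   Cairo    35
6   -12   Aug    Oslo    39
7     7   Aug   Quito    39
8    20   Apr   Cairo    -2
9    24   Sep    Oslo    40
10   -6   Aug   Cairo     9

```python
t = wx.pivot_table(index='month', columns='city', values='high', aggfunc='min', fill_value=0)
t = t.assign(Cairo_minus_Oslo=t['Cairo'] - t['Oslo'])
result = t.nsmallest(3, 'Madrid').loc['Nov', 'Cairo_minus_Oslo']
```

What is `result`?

pivot: rows=month, cols=city, min(high):
city   Cairo  Madrid  Oslo  Quito
month                            
Apr       -2       0    25      0
Aug        9       4    39     39
Nov       35       0     0      0
Sep       26       0    33      0
add column Cairo_minus_Oslo = t['Cairo'] - t['Oslo']:
city   Cairo  Madrid  Oslo  Quito  Cairo_minus_Oslo
month                                              
Apr       -2       0    25      0               -27
Aug        9       4    39     39               -30
Nov       35       0     0      0                35
Sep       26       0    33      0                -7
take 3 rows with smallest Madrid:
city   Cairo  Madrid  Oslo  Quito  Cairo_minus_Oslo
month                                              
Apr       -2       0    25      0               -27
Nov       35       0     0      0                35
Sep       26       0    33      0                -7
Finally, value at row 'Nov', column 'Cairo_minus_Oslo' = 35.

35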